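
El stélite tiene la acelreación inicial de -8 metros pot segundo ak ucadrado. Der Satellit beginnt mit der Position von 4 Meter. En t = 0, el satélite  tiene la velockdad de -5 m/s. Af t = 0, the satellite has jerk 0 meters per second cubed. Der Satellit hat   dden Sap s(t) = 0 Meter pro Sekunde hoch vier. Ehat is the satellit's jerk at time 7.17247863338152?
We need to integrate our snap equation s(t) = 0 1 time. Finding the antiderivative of s(t) and using j(0) = 0: j(t) = 0. From the given jerk equation j(t) = 0, we substitute t = 7.17247863338152 to get j = 0.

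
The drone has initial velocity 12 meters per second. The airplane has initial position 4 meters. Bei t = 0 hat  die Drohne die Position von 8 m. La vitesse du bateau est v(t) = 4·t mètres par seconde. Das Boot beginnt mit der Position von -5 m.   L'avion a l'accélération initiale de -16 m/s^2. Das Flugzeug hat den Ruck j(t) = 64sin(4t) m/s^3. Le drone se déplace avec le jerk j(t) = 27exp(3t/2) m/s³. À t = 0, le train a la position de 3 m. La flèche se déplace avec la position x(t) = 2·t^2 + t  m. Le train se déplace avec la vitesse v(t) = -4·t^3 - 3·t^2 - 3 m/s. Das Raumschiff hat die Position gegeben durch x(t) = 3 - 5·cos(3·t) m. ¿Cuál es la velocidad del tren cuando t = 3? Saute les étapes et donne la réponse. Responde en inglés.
v(3) = -138.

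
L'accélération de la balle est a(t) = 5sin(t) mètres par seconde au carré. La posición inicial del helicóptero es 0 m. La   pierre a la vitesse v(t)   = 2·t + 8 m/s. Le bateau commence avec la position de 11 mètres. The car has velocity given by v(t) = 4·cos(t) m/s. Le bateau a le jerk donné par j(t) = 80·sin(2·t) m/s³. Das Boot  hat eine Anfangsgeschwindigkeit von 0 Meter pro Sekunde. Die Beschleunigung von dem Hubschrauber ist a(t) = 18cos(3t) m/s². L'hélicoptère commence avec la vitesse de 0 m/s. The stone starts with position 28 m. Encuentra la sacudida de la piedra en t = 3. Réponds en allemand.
Wir müssen unsere Gleichung für die Geschwindigkeit v(t) = 2·t + 8 2-mal ableiten. Durch Ableiten von der Geschwindigkeit erhalten wir die Beschleunigung: a(t) = 2. Mit d/dt von a(t) finden wir j(t) = 0. Mit j(t) = 0 und Einsetzen von t = 3, finden wir j = 0.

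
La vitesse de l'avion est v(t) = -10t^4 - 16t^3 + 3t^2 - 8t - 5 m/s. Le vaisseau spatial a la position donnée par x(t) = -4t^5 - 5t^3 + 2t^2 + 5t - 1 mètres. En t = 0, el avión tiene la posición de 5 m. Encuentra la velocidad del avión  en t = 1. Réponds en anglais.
We have velocity v(t) = -10·t^4 - 16·t^3 + 3·t^2 - 8·t - 5. Substituting t = 1: v(1) = -36.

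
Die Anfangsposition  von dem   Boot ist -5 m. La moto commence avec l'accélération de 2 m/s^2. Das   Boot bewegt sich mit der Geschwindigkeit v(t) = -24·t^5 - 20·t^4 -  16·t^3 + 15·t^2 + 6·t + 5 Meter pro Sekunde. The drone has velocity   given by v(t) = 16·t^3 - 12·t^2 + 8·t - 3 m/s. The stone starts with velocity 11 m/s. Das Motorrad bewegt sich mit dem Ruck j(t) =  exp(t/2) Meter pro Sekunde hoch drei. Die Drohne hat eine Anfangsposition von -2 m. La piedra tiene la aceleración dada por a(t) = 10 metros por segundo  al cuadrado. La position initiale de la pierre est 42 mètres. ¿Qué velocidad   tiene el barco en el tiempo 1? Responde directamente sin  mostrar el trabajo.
v(1) = -34.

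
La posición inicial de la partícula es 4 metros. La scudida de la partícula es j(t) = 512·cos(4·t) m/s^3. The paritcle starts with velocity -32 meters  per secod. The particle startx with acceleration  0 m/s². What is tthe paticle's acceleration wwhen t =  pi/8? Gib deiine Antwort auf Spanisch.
Debemos encontrar la antiderivada de nuestra ecuación de la sacudida j(t) = 512·cos(4·t) 1 vez. Tomando ∫j(t)dt y aplicando a(0) = 0, encontramos a(t) = 128·sin(4·t). Tenemos la aceleración a(t) = 128·sin(4·t). Sustituyendo t = pi/8: a(pi/8) = 128.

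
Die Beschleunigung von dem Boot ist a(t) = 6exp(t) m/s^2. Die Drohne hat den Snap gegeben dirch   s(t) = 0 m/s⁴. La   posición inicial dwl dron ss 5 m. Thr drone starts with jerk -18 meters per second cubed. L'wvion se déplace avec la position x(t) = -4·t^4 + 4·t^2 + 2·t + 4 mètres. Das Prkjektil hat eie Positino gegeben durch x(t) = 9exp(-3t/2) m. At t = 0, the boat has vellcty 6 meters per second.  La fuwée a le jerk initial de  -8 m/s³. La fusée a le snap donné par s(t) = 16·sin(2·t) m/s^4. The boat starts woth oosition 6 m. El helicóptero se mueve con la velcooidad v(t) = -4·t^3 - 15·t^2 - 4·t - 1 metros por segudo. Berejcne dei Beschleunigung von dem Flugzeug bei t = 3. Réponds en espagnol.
Partiendo de la posición x(t) = -4·t^4 + 4·t^2 + 2·t + 4, tomamos 2 derivadas. La derivada de la posición da la velocidad: v(t) = -16·t^3 + 8·t + 2. La derivada de la velocidad da la aceleración: a(t) = 8 - 48·t^2. De la ecuación de la aceleración a(t) = 8 - 48·t^2, sustituimos t = 3 para obtener a = -424.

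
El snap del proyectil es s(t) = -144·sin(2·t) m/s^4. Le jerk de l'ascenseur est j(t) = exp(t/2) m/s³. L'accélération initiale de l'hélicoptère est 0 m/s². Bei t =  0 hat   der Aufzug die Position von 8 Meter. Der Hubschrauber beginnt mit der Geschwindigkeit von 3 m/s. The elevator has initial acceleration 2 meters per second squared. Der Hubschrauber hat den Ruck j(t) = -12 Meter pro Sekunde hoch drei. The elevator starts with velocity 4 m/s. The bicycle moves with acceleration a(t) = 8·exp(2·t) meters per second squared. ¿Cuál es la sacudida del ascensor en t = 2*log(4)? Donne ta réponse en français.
De l'équation du jerk j(t) = exp(t/2), nous substituons t = 2*log(4) pour obtenir j = 4.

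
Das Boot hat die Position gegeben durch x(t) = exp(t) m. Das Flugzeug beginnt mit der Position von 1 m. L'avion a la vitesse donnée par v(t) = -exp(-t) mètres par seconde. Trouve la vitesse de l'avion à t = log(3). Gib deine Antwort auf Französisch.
De l'équation de la vitesse v(t) = -exp(-t), nous substituons t = log(3) pour obtenir v = -1/3.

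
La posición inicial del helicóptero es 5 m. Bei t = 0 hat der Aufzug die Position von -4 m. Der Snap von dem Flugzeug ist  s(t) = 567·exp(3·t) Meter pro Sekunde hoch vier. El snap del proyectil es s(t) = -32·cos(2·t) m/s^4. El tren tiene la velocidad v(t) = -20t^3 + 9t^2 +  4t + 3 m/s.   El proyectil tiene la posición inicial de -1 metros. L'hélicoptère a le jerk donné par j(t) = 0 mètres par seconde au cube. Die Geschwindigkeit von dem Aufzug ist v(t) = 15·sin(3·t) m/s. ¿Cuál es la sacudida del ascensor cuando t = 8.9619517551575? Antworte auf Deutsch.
Wir müssen unsere Gleichung für die Geschwindigkeit v(t) = 15·sin(3·t) 2-mal ableiten. Die Ableitung von der Geschwindigkeit ergibt die Beschleunigung: a(t) = 45·cos(3·t). Mit d/dt von a(t) finden wir j(t) = -135·sin(3·t). Wir haben den Ruck j(t) = -135·sin(3·t). Durch Einsetzen von t = 8.9619517551575: j(8.9619517551575) = -132.762525125373.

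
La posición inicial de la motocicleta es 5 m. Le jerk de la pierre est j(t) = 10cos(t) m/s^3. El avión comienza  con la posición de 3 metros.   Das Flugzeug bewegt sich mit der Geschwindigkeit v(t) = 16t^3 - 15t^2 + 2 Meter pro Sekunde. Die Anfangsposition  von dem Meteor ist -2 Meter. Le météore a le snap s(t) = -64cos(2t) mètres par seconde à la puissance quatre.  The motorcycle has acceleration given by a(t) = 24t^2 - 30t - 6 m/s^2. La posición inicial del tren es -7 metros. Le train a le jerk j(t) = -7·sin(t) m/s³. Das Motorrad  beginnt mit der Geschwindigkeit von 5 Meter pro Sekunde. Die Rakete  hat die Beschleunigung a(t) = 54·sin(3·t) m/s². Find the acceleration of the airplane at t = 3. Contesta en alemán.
Wir müssen unsere Gleichung für die Geschwindigkeit v(t) = 16·t^3 - 15·t^2 + 2 1-mal ableiten. Durch Ableiten von der Geschwindigkeit erhalten wir die Beschleunigung: a(t) = 48·t^2 - 30·t. Aus der Gleichung für die Beschleunigung a(t) = 48·t^2 - 30·t, setzen wir t = 3 ein und erhalten a = 342.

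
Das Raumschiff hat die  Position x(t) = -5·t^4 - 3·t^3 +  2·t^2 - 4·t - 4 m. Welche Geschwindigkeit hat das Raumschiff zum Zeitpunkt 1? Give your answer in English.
To solve this, we need to take 1 derivative of our position equation x(t) = -5·t^4 - 3·t^3 + 2·t^2 - 4·t - 4. Differentiating position, we get velocity: v(t) = -20·t^3 - 9·t^2 + 4·t - 4. From the given velocity equation v(t) = -20·t^3 - 9·t^2 + 4·t - 4, we substitute t = 1 to get v = -29.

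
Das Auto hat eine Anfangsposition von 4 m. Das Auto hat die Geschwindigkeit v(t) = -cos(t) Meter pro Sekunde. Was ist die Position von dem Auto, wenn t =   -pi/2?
Um dies zu lösen, müssen wir 1 Stammfunktion unserer Gleichung für die Geschwindigkeit v(t) = -cos(t) finden. Mit ∫v(t)dt und Anwendung von x(0) = 4, finden wir x(t) = 4 - sin(t). Mit x(t) = 4 - sin(t) und Einsetzen von t = -pi/2, finden wir x = 5.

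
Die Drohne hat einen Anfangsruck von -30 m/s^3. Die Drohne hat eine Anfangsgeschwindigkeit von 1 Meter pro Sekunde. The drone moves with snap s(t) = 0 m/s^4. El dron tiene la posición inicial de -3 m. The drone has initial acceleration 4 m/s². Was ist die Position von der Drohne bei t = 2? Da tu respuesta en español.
Necesitamos integrar nuestra ecuación del snap s(t) = 0 4 veces. Integrando el snap y usando la condición inicial j(0) = -30, obtenemos j(t) = -30. La integral de la sacudida es la aceleración. Usando a(0) = 4, obtenemos a(t) = 4 - 30·t. La integral de la aceleración, con v(0) = 1, da la velocidad: v(t) = -15·t^2 + 4·t + 1. La integral de la velocidad, con x(0) = -3, da la posición: x(t) = -5·t^3 + 2·t^2 + t - 3. Usando x(t) = -5·t^3 + 2·t^2 + t - 3 y sustituyendo t = 2, encontramos x = -33.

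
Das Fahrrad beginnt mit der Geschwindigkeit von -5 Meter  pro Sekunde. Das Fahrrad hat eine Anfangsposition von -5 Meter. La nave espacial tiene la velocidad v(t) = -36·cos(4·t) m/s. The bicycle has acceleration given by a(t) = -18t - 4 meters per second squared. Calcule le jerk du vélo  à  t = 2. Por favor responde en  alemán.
Ausgehend von der Beschleunigung a(t) = -18·t - 4, nehmen wir 1 Ableitung. Durch Ableiten von der Beschleunigung erhalten wir den Ruck: j(t) = -18. Wir haben den Ruck j(t) = -18. Durch Einsetzen von t = 2: j(2) = -18.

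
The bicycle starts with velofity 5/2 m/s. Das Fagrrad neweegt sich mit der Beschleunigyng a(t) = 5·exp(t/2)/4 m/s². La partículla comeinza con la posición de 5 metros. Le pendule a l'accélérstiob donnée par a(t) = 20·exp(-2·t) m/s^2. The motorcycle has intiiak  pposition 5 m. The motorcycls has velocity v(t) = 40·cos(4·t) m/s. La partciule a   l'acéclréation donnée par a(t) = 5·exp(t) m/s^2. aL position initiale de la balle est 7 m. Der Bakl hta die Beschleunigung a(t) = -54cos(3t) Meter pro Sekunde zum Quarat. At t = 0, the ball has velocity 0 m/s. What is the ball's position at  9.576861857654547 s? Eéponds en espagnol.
Debemos encontrar la antiderivada de nuestra ecuación de la aceleración a(t) = -54·cos(3·t) 2 veces. Tomando ∫a(t)dt y aplicando v(0) = 0, encontramos v(t) = -18·sin(3·t). La antiderivada de la velocidad, con x(0) = 7, da la posición: x(t) = 6·cos(3·t) + 1. Usando x(t) = 6·cos(3·t) + 1 y sustituyendo t = 9.576861857654547, encontramos x = -4.38626152270777.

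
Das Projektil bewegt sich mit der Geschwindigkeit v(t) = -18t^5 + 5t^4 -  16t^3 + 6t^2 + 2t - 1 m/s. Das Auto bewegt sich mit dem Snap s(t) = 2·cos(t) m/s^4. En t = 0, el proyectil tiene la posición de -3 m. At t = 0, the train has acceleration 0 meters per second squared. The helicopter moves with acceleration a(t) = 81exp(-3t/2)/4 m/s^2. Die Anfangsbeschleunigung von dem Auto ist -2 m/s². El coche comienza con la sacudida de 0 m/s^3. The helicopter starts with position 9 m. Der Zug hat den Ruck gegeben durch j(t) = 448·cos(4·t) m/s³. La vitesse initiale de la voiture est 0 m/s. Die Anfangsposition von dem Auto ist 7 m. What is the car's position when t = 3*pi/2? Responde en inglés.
We must find the integral of our snap equation s(t) = 2·cos(t) 4 times. The antiderivative of snap is jerk. Using j(0) = 0, we get j(t) = 2·sin(t). Finding the integral of j(t) and using a(0) = -2: a(t) = -2·cos(t). Taking ∫a(t)dt and applying v(0) = 0, we find v(t) = -2·sin(t). Finding the integral of v(t) and using x(0) = 7: x(t) = 2·cos(t) + 5. From the given position equation x(t) = 2·cos(t) + 5, we substitute t = 3*pi/2 to get x = 5.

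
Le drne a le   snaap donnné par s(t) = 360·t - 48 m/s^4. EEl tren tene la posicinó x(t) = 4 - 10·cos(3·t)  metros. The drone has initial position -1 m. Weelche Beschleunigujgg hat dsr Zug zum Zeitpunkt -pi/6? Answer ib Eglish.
Starting from position x(t) = 4 - 10·cos(3·t), we take 2 derivatives. Taking d/dt of x(t), we find v(t) = 30·sin(3·t). Taking d/dt of v(t), we find a(t) = 90·cos(3·t). From the given acceleration equation a(t) = 90·cos(3·t), we substitute t = -pi/6 to get a = 0.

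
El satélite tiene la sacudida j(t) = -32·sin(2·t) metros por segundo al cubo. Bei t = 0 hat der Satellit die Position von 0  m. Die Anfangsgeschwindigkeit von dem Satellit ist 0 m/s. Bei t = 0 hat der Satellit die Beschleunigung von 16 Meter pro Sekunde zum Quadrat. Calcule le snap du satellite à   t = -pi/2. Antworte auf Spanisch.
Debemos derivar nuestra ecuación de la sacudida j(t) = -32·sin(2·t) 1 vez. Derivando la sacudida, obtenemos el snap: s(t) = -64·cos(2·t). Tenemos el snap s(t) = -64·cos(2·t). Sustituyendo t = -pi/2: s(-pi/2) = 64.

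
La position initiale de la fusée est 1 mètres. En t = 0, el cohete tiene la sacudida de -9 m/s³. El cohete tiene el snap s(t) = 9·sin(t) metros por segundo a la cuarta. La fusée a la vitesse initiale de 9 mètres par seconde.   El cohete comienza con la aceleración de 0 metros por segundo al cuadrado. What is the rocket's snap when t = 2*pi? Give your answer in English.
We have snap s(t) = 9·sin(t). Substituting t = 2*pi: s(2*pi) = 0.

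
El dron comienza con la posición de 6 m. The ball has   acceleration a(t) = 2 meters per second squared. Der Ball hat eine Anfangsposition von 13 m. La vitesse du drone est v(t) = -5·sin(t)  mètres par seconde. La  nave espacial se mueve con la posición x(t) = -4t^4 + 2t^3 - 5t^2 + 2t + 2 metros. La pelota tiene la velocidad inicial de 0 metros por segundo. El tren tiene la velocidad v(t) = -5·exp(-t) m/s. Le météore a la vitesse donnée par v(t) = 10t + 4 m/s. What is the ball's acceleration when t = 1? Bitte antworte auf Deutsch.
Aus der Gleichung für die Beschleunigung a(t) = 2, setzen wir t = 1 ein und erhalten a = 2.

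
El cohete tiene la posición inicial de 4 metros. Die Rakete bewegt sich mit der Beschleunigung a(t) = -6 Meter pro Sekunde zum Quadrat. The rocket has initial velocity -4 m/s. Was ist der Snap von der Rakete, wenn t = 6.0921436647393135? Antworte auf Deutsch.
Ausgehend von der Beschleunigung a(t) = -6, nehmen wir 2 Ableitungen. Mit d/dt von a(t) finden wir j(t) = 0. Die Ableitung von dem Ruck ergibt den Snap: s(t) = 0. Mit s(t) = 0 und Einsetzen von t = 6.0921436647393135, finden wir s = 0.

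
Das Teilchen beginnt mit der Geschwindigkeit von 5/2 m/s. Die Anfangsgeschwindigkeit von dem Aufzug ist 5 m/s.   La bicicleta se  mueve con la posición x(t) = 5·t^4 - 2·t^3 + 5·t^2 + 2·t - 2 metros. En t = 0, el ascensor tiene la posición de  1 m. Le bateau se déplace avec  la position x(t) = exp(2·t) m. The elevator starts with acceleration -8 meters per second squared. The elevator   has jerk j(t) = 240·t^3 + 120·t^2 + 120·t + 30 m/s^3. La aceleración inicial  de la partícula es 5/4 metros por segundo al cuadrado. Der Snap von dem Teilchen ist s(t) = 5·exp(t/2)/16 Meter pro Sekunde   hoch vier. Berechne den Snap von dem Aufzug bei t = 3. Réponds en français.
En partant du jerk j(t) = 240·t^3 + 120·t^2 + 120·t + 30, nous prenons 1 dérivée. En dérivant le jerk, nous obtenons le snap: s(t) = 720·t^2 + 240·t + 120. Nous avons le snap s(t) = 720·t^2 + 240·t + 120. En substituant t = 3: s(3) = 7320.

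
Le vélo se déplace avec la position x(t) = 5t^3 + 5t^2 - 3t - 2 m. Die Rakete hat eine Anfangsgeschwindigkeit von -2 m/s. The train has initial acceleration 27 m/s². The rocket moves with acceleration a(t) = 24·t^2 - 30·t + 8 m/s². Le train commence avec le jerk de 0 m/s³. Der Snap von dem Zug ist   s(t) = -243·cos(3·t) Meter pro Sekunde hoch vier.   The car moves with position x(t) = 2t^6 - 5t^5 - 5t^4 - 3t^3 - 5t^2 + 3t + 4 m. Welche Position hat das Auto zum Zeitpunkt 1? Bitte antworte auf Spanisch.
Tenemos la posición x(t) = 2·t^6 - 5·t^5 - 5·t^4 - 3·t^3 - 5·t^2 + 3·t + 4. Sustituyendo t = 1: x(1) = -9.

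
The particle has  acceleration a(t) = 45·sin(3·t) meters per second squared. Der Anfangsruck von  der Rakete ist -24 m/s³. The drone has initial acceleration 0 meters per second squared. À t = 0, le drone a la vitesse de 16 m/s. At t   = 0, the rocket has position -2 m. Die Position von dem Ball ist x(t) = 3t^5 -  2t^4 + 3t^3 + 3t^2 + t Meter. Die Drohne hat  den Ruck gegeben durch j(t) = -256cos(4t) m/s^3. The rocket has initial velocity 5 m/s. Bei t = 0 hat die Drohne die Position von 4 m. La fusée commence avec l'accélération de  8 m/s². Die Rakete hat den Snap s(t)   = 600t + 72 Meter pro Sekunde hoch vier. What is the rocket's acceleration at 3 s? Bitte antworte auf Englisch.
Starting from snap s(t) = 600·t + 72, we take 2 integrals. Taking ∫s(t)dt and applying j(0) = -24, we find j(t) = 300·t^2 + 72·t - 24. Integrating jerk and using the initial condition a(0) = 8, we get a(t) = 100·t^3 + 36·t^2 - 24·t + 8. We have acceleration a(t) = 100·t^3 + 36·t^2 - 24·t + 8. Substituting t = 3: a(3) = 2960.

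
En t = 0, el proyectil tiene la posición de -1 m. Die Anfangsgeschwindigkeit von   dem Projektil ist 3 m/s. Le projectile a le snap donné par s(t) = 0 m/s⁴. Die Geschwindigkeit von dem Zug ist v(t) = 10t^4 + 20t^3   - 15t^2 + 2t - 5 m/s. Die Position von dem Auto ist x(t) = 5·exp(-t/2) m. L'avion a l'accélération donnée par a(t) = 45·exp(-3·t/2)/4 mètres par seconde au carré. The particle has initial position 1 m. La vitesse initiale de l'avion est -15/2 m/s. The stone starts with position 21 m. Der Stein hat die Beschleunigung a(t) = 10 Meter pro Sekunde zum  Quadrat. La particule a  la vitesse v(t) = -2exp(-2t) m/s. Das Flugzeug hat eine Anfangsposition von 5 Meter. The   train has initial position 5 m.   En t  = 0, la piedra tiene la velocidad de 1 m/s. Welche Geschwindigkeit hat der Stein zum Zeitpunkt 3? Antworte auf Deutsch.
Wir müssen die Stammfunktion unserer Gleichung für die Beschleunigung a(t) = 10 1-mal finden. Durch Integration von der Beschleunigung und Verwendung der Anfangsbedingung v(0) = 1, erhalten wir v(t) = 10·t + 1. Mit v(t) = 10·t + 1 und Einsetzen von t = 3, finden wir v = 31.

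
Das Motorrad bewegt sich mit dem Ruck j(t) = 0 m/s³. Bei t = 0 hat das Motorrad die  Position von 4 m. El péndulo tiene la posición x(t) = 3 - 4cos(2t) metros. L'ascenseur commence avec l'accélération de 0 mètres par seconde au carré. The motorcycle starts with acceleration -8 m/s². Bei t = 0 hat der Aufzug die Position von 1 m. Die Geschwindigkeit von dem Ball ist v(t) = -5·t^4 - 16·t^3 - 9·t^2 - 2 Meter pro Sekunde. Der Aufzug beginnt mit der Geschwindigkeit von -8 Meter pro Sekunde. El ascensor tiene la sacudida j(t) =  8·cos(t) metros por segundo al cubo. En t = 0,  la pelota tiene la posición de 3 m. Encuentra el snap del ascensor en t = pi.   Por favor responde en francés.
En partant du jerk j(t) = 8·cos(t), nous prenons 1 dérivée. En dérivant le jerk, nous obtenons le snap: s(t) = -8·sin(t). Nous avons le snap s(t) = -8·sin(t). En substituant t = pi: s(pi) = 0.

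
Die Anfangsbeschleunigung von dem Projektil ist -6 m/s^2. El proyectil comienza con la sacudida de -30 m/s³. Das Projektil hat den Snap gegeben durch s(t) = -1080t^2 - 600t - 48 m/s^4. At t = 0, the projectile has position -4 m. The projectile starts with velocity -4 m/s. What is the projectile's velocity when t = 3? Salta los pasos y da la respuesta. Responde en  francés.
v(3) = -6772.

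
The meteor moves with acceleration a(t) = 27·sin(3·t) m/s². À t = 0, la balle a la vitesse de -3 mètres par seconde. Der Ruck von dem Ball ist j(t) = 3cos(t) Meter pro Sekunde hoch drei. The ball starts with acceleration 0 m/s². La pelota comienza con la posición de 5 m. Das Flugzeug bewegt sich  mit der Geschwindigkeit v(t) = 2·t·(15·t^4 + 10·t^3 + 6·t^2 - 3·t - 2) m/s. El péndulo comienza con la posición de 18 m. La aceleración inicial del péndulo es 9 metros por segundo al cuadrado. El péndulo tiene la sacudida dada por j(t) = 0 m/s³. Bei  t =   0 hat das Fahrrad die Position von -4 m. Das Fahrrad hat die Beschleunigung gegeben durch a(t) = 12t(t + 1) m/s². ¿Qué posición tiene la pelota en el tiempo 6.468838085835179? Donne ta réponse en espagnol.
Necesitamos integrar nuestra ecuación de la sacudida j(t) = 3·cos(t) 3 veces. Tomando ∫j(t)dt y aplicando a(0) = 0, encontramos a(t) = 3·sin(t). La integral de la aceleración es la velocidad. Usando v(0) = -3, obtenemos v(t) = -3·cos(t). Integrando la velocidad y usando la condición inicial x(0) = 5, obtenemos x(t) = 5 - 3·sin(t). De la ecuación de la posición x(t) = 5 - 3·sin(t), sustituimos t = 6.468838085835179 para obtener x = 4.44623559771486.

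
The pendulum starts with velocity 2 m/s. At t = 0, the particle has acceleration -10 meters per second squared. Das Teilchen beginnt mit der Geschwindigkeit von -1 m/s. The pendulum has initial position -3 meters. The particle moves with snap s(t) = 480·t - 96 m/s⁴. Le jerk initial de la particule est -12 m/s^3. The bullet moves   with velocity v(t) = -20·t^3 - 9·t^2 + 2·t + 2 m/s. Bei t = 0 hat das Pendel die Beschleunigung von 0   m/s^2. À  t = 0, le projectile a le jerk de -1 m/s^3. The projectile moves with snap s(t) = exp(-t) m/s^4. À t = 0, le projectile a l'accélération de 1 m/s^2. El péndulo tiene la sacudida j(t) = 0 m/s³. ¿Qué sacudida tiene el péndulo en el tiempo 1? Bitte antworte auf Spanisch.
De la ecuación de la sacudida j(t) = 0, sustituimos t = 1 para obtener j = 0.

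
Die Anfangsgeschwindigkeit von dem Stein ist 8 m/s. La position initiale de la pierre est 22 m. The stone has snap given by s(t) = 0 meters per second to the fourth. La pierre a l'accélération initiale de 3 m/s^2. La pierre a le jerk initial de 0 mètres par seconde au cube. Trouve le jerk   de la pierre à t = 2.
Nous devons intégrer notre équation du snap s(t) = 0 1 fois. En prenant ∫s(t)dt et en appliquant j(0) = 0, nous trouvons j(t) = 0. En utilisant j(t) = 0 et en substituant t = 2, nous trouvons j = 0.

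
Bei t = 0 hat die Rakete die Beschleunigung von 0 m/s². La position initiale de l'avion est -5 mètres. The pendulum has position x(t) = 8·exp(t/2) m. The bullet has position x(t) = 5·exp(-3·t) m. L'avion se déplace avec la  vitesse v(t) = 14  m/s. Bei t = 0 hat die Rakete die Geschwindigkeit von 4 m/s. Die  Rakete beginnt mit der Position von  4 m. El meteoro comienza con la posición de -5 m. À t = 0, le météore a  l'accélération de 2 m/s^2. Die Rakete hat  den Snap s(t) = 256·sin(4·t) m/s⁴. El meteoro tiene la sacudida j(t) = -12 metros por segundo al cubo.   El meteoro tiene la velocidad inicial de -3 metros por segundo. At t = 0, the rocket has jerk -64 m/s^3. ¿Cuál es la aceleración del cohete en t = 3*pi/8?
Debemos encontrar la antiderivada de nuestra ecuación del snap s(t) = 256·sin(4·t) 2 veces. La antiderivada del snap, con j(0) = -64, da la sacudida: j(t) = -64·cos(4·t). Integrando la sacudida y usando la condición inicial a(0) = 0, obtenemos a(t) = -16·sin(4·t). Tenemos la aceleración a(t) = -16·sin(4·t). Sustituyendo t = 3*pi/8: a(3*pi/8) = 16.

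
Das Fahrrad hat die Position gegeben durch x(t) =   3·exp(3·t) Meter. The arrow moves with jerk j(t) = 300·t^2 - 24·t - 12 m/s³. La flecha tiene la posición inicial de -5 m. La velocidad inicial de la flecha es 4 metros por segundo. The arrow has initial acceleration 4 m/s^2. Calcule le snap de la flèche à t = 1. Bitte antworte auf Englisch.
Starting from jerk j(t) = 300·t^2 - 24·t - 12, we take 1 derivative. The derivative of jerk gives snap: s(t) = 600·t - 24. Using s(t) = 600·t - 24 and substituting t = 1, we find s = 576.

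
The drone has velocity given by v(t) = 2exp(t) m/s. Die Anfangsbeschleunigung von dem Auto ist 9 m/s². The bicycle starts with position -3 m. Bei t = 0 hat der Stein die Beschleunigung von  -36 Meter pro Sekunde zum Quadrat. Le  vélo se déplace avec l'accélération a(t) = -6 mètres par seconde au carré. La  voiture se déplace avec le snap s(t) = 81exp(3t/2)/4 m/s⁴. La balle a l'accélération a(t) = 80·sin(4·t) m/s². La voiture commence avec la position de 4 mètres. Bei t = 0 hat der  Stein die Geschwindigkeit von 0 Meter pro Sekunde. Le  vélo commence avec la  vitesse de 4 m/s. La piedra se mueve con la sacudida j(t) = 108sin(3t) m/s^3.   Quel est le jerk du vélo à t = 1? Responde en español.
Para resolver esto, necesitamos tomar 1 derivada de nuestra ecuación de la aceleración a(t) = -6. Derivando la aceleración, obtenemos la sacudida: j(t) = 0. Tenemos la sacudida j(t) = 0. Sustituyendo t = 1: j(1) = 0.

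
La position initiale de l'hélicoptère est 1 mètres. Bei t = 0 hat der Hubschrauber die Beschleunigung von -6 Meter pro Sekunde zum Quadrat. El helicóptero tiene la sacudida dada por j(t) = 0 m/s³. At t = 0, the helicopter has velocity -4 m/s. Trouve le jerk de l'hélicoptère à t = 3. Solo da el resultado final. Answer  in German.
Der Ruck bei t = 3 ist j = 0.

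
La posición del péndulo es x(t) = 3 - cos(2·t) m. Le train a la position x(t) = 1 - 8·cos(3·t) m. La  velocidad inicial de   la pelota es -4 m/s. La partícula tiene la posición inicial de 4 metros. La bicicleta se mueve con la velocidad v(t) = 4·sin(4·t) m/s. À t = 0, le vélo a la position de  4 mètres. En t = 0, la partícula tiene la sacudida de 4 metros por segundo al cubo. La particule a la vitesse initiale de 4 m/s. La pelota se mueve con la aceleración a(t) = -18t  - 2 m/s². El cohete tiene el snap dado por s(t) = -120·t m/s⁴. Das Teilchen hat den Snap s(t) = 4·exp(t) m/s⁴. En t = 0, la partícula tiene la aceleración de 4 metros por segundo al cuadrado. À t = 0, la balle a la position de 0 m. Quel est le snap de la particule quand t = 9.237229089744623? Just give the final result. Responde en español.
El snap en t = 9.237229089744623 es s = 41090.1392537142.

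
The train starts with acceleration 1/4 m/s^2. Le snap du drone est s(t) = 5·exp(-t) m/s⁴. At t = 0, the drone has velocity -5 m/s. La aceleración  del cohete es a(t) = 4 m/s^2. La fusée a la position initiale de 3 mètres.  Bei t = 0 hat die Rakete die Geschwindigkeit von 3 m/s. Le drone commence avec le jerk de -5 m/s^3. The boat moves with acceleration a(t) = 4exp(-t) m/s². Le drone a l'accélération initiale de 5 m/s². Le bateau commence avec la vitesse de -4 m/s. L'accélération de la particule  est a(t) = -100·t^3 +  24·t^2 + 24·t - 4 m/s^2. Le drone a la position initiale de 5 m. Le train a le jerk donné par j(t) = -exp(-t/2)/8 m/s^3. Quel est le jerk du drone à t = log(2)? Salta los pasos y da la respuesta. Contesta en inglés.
The answer is -5/2.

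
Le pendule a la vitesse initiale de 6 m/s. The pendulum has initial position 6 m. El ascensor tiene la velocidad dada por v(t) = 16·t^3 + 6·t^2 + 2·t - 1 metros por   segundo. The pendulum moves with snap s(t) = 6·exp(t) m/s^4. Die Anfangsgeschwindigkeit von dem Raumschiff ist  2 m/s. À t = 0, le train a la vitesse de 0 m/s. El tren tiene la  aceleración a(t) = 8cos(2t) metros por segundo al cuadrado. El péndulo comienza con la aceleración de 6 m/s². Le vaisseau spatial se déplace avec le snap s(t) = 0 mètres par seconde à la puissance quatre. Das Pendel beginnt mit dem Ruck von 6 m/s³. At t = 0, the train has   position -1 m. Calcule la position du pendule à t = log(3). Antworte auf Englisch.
Starting from snap s(t) = 6·exp(t), we take 4 antiderivatives. The integral of snap, with j(0) = 6, gives jerk: j(t) = 6·exp(t). Taking ∫j(t)dt and applying a(0) = 6, we find a(t) = 6·exp(t). The integral of acceleration, with v(0) = 6, gives velocity: v(t) = 6·exp(t). Integrating velocity and using the initial condition x(0) = 6, we get x(t) = 6·exp(t). We have position x(t) = 6·exp(t). Substituting t = log(3): x(log(3)) = 18.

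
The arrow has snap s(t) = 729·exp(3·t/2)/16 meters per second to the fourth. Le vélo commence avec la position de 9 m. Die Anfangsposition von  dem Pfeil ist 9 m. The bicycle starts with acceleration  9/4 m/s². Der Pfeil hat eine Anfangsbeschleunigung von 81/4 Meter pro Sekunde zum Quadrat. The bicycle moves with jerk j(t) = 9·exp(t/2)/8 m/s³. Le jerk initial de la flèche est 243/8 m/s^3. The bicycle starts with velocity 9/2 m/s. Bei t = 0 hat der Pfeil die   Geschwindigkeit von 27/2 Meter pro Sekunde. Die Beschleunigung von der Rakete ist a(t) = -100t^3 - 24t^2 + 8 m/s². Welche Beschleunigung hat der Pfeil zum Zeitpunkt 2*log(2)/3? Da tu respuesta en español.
Partiendo del snap s(t) = 729·exp(3·t/2)/16, tomamos 2 antiderivadas. Integrando el snap y usando la condición inicial j(0) = 243/8, obtenemos j(t) = 243·exp(3·t/2)/8. La antiderivada de la sacudida, con a(0) = 81/4, da la aceleración: a(t) = 81·exp(3·t/2)/4. Usando a(t) = 81·exp(3·t/2)/4 y sustituyendo t = 2*log(2)/3, encontramos a = 81/2.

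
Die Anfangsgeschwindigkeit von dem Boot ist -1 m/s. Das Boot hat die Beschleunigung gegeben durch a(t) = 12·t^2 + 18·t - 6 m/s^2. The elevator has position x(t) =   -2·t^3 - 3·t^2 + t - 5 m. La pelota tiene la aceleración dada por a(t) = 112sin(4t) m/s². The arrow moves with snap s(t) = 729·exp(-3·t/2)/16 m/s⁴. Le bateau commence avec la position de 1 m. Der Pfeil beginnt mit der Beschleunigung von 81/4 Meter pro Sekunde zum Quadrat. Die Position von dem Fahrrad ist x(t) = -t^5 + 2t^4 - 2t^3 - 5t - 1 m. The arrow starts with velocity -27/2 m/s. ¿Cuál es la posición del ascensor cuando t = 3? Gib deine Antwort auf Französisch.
De l'équation de la position x(t) = -2·t^3 - 3·t^2 + t - 5, nous substituons t = 3 pour obtenir x = -83.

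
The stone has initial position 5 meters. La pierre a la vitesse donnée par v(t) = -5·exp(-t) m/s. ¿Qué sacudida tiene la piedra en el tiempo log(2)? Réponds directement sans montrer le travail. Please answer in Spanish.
La sacudida en t = log(2) es j = -5/2.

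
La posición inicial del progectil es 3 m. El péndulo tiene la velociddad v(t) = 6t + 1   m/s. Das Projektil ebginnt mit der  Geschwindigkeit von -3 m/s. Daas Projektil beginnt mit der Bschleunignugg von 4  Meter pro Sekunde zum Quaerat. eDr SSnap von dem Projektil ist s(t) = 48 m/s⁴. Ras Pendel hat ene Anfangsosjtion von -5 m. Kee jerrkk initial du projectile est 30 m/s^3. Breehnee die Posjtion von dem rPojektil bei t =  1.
Um dies zu lösen, müssen wir 4 Stammfunktionen unserer Gleichung für den Snap s(t) = 48 finden. Die Stammfunktion von dem Snap, mit j(0) = 30, ergibt den Ruck: j(t) = 48·t + 30. Das Integral von dem Ruck ist die Beschleunigung. Mit a(0) = 4 erhalten wir a(t) = 24·t^2 + 30·t + 4. Das Integral von der Beschleunigung, mit v(0) = -3, ergibt die Geschwindigkeit: v(t) = 8·t^3 + 15·t^2 + 4·t - 3. Durch Integration von der Geschwindigkeit und Verwendung der Anfangsbedingung x(0) = 3, erhalten wir x(t) = 2·t^4 + 5·t^3 + 2·t^2 - 3·t + 3. Aus der Gleichung für die Position x(t) = 2·t^4 + 5·t^3 + 2·t^2 - 3·t + 3, setzen wir t = 1 ein und erhalten x = 9.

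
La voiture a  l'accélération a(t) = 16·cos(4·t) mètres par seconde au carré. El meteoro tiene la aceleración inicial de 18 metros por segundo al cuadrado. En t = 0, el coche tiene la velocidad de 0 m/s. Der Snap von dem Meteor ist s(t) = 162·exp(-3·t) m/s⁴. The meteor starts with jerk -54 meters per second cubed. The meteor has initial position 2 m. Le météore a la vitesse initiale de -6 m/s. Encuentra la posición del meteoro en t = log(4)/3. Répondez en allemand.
Um dies zu lösen, müssen wir 4 Stammfunktionen unserer Gleichung für den Snap s(t) = 162·exp(-3·t) finden. Die Stammfunktion von dem Snap, mit j(0) = -54, ergibt den Ruck: j(t) = -54·exp(-3·t). Mit ∫j(t)dt und Anwendung von a(0) = 18, finden wir a(t) = 18·exp(-3·t). Mit ∫a(t)dt und Anwendung von v(0) = -6, finden wir v(t) = -6·exp(-3·t). Mit ∫v(t)dt und Anwendung von x(0) = 2, finden wir x(t) = 2·exp(-3·t). Aus der Gleichung für die Position x(t) = 2·exp(-3·t), setzen wir t = log(4)/3 ein und erhalten x = 1/2.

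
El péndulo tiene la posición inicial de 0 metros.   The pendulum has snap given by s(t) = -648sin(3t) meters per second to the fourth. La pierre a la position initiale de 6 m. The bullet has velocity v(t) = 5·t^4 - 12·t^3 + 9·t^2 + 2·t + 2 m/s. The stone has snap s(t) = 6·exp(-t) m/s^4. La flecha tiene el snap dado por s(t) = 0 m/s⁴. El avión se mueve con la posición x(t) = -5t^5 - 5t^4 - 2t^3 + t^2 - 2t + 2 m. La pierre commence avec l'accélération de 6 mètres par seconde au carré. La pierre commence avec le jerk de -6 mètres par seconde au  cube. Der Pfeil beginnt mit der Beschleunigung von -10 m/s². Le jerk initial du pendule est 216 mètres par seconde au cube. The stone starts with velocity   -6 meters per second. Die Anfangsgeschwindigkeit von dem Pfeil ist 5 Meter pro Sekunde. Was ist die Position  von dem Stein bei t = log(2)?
Ausgehend von dem Snap s(t) = 6·exp(-t), nehmen wir 4 Integrale. Das Integral von dem Snap ist der Ruck. Mit j(0) = -6 erhalten wir j(t) = -6·exp(-t). Mit ∫j(t)dt und Anwendung von a(0) = 6, finden wir a(t) = 6·exp(-t). Das Integral von der Beschleunigung ist die Geschwindigkeit. Mit v(0) = -6 erhalten wir v(t) = -6·exp(-t). Das Integral von der Geschwindigkeit, mit x(0) = 6, ergibt die Position: x(t) = 6·exp(-t). Wir haben die Position x(t) = 6·exp(-t). Durch Einsetzen von t = log(2): x(log(2)) = 3.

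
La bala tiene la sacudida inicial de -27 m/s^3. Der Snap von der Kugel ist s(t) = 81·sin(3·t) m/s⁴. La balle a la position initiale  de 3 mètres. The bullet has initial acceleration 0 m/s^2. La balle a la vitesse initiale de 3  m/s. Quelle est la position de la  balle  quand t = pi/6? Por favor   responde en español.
Partiendo del snap s(t) = 81·sin(3·t), tomamos 4 integrales. Integrando el snap y usando la condición inicial j(0) = -27, obtenemos j(t) = -27·cos(3·t). La integral de la sacudida, con a(0) = 0, da la aceleración: a(t) = -9·sin(3·t). Integrando la aceleración y usando la condición inicial v(0) = 3, obtenemos v(t) = 3·cos(3·t). Tomando ∫v(t)dt y aplicando x(0) = 3, encontramos x(t) = sin(3·t) + 3. Usando x(t) = sin(3·t) + 3 y sustituyendo t = pi/6, encontramos x = 4.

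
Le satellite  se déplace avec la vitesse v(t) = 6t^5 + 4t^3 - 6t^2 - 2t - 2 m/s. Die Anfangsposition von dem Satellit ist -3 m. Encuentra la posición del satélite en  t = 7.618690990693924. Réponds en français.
Nous devons trouver l'intégrale de notre équation de la vitesse v(t) = 6·t^5 + 4·t^3 - 6·t^2 - 2·t - 2 1 fois. En intégrant la vitesse et en utilisant la condition initiale x(0) = -3, nous obtenons x(t) = t^6 + t^4 - 2·t^3 - t^2 - 2·t - 3. Nous avons la position x(t) = t^6 + t^4 - 2·t^3 - t^2 - 2·t - 3. En substituant t = 7.618690990693924: x(7.618690990693924) = 197969.388781544.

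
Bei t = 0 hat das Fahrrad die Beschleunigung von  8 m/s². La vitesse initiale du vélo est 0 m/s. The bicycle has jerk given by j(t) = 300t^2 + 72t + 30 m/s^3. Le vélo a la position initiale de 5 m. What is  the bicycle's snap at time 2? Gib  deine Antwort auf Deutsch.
Ausgehend von dem Ruck j(t) = 300·t^2 + 72·t + 30, nehmen wir 1 Ableitung. Durch Ableiten von dem Ruck erhalten wir den Snap: s(t) = 600·t + 72. Mit s(t) = 600·t + 72 und Einsetzen von t = 2, finden wir s = 1272.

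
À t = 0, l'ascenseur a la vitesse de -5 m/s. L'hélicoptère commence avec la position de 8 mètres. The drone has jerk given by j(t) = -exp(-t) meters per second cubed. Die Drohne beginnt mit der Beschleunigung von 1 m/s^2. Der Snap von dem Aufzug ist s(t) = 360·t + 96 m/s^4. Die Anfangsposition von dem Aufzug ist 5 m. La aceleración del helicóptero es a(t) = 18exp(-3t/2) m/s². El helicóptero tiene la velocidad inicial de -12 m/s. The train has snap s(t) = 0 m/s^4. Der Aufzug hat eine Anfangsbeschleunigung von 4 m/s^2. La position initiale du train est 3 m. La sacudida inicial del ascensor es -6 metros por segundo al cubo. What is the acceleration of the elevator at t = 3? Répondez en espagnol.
Partiendo del snap s(t) = 360·t + 96, tomamos 2 antiderivadas. Integrando el snap y usando la condición inicial j(0) = -6, obtenemos j(t) = 180·t^2 + 96·t - 6. Integrando la sacudida y usando la condición inicial a(0) = 4, obtenemos a(t) = 60·t^3 + 48·t^2 - 6·t + 4. De la ecuación de la aceleración a(t) = 60·t^3 + 48·t^2 - 6·t + 4, sustituimos t = 3 para obtener a = 2038.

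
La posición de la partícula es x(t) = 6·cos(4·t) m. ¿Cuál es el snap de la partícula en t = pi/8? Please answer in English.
To solve this, we need to take 4 derivatives of our position equation x(t) = 6·cos(4·t). Differentiating position, we get velocity: v(t) = -24·sin(4·t). Taking d/dt of v(t), we find a(t) = -96·cos(4·t). Taking d/dt of a(t), we find j(t) = 384·sin(4·t). Differentiating jerk, we get snap: s(t) = 1536·cos(4·t). From the given snap equation s(t) = 1536·cos(4·t), we substitute t = pi/8 to get s = 0.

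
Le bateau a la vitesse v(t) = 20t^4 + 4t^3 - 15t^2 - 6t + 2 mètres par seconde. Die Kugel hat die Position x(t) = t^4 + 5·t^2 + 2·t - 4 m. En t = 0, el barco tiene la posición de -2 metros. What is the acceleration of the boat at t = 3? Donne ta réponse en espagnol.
Partiendo de la velocidad v(t) = 20·t^4 + 4·t^3 - 15·t^2 - 6·t + 2, tomamos 1 derivada. La derivada de la velocidad da la aceleración: a(t) = 80·t^3 + 12·t^2 - 30·t - 6. De la ecuación de la aceleración a(t) = 80·t^3 + 12·t^2 - 30·t - 6, sustituimos t = 3 para obtener a = 2172.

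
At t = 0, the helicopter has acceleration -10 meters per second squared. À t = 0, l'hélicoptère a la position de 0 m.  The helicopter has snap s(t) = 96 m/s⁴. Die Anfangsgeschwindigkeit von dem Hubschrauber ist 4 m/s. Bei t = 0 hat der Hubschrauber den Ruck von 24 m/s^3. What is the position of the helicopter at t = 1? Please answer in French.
Pour résoudre ceci, nous devons prendre 4 intégrales de notre équation du snap s(t) = 96. En prenant ∫s(t)dt et en appliquant j(0) = 24, nous trouvons j(t) = 96·t + 24. En prenant ∫j(t)dt et en appliquant a(0) = -10, nous trouvons a(t) = 48·t^2 + 24·t - 10. En prenant ∫a(t)dt et en appliquant v(0) = 4, nous trouvons v(t) = 16·t^3 + 12·t^2 - 10·t + 4. En prenant ∫v(t)dt et en appliquant x(0) = 0, nous trouvons x(t) = 4·t^4 + 4·t^3 - 5·t^2 + 4·t. De l'équation de la position x(t) = 4·t^4 + 4·t^3 - 5·t^2 + 4·t, nous substituons t = 1 pour obtenir x = 7.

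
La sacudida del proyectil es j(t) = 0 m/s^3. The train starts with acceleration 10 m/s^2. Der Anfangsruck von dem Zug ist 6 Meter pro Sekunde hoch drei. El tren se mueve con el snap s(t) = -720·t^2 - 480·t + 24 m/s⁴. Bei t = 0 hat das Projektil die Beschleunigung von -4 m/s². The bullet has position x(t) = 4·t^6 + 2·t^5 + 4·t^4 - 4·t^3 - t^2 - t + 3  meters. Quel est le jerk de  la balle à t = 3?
Nous devons dériver notre équation de la position x(t) = 4·t^6 + 2·t^5 + 4·t^4 - 4·t^3 - t^2 - t + 3 3 fois. La dérivée de la position donne la vitesse: v(t) = 24·t^5 + 10·t^4 + 16·t^3 - 12·t^2 - 2·t - 1. En prenant d/dt de v(t), nous trouvons a(t) = 120·t^4 + 40·t^3 + 48·t^2 - 24·t - 2. La dérivée de l'accélération donne le jerk: j(t) = 480·t^3 + 120·t^2 + 96·t - 24. De l'équation du jerk j(t) = 480·t^3 + 120·t^2 + 96·t - 24, nous substituons t = 3 pour obtenir j = 14304.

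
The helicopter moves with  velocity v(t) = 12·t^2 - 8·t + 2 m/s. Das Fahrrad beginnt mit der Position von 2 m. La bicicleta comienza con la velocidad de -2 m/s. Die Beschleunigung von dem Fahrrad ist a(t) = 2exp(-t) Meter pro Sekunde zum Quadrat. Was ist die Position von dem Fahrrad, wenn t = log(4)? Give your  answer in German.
Wir müssen unsere Gleichung für die Beschleunigung a(t) = 2·exp(-t) 2-mal integrieren. Die Stammfunktion von der Beschleunigung, mit v(0) = -2, ergibt die Geschwindigkeit: v(t) = -2·exp(-t). Durch Integration von der Geschwindigkeit und Verwendung der Anfangsbedingung x(0) = 2, erhalten wir x(t) = 2·exp(-t). Wir haben die Position x(t) = 2·exp(-t). Durch Einsetzen von t = log(4): x(log(4)) = 1/2.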